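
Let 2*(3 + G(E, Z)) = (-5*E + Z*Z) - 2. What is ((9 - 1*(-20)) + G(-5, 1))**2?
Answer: 1444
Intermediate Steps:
G(E, Z) = -4 + Z**2/2 - 5*E/2 (G(E, Z) = -3 + ((-5*E + Z*Z) - 2)/2 = -3 + ((-5*E + Z**2) - 2)/2 = -3 + ((Z**2 - 5*E) - 2)/2 = -3 + (-2 + Z**2 - 5*E)/2 = -3 + (-1 + Z**2/2 - 5*E/2) = -4 + Z**2/2 - 5*E/2)
((9 - 1*(-20)) + G(-5, 1))**2 = ((9 - 1*(-20)) + (-4 + (1/2)*1**2 - 5/2*(-5)))**2 = ((9 + 20) + (-4 + (1/2)*1 + 25/2))**2 = (29 + (-4 + 1/2 + 25/2))**2 = (29 + 9)**2 = 38**2 = 1444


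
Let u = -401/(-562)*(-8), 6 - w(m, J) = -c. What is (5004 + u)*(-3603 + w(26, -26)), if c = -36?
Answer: -5102621160/281 ≈ -1.8159e+7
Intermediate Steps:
w(m, J) = -30 (w(m, J) = 6 - (-1)*(-36) = 6 - 1*36 = 6 - 36 = -30)
u = -1604/281 (u = -401*(-1/562)*(-8) = (401/562)*(-8) = -1604/281 ≈ -5.7082)
(5004 + u)*(-3603 + w(26, -26)) = (5004 - 1604/281)*(-3603 - 30) = (1404520/281)*(-3633) = -5102621160/281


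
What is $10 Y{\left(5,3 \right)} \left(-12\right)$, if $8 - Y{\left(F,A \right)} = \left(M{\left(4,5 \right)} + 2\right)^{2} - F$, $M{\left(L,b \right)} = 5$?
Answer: $4320$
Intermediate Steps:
$Y{\left(F,A \right)} = -41 + F$ ($Y{\left(F,A \right)} = 8 - \left(\left(5 + 2\right)^{2} - F\right) = 8 - \left(7^{2} - F\right) = 8 - \left(49 - F\right) = 8 + \left(-49 + F\right) = -41 + F$)
$10 Y{\left(5,3 \right)} \left(-12\right) = 10 \left(-41 + 5\right) \left(-12\right) = 10 \left(-36\right) \left(-12\right) = \left(-360\right) \left(-12\right) = 4320$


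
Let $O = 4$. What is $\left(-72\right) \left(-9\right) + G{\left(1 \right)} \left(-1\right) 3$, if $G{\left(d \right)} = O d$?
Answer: $636$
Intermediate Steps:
$G{\left(d \right)} = 4 d$
$\left(-72\right) \left(-9\right) + G{\left(1 \right)} \left(-1\right) 3 = \left(-72\right) \left(-9\right) + 4 \cdot 1 \left(-1\right) 3 = 648 + 4 \left(-1\right) 3 = 648 - 12 = 636$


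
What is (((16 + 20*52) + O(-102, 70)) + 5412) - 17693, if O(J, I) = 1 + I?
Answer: -11154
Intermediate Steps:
(((16 + 20*52) + O(-102, 70)) + 5412) - 17693 = (((16 + 20*52) + (1 + 70)) + 5412) - 17693 = (((16 + 1040) + 71) + 5412) - 17693 = ((1056 + 71) + 5412) - 17693 = (1127 + 5412) - 17693 = 6539 - 17693 = -11154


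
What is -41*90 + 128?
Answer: -3562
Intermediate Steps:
-41*90 + 128 = -3690 + 128 = -3562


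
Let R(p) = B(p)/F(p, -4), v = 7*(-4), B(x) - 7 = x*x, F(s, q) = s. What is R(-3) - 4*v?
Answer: 320/3 ≈ 106.67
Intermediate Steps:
B(x) = 7 + x² (B(x) = 7 + x*x = 7 + x²)
v = -28
R(p) = (7 + p²)/p
R(-3) - 4*v = (-3 + 7/(-3)) - 4*(-28) = (-3 + 7*(-⅓)) + 112 = (-3 - 7/3) + 112 = -16/3 + 112 = 320/3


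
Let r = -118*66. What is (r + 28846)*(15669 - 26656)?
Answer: -231364246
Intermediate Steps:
r = -7788
(r + 28846)*(15669 - 26656) = (-7788 + 28846)*(15669 - 26656) = 21058*(-10987) = -231364246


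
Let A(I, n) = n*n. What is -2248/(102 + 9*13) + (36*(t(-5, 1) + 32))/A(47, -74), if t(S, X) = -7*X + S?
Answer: -3038092/299811 ≈ -10.133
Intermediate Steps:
A(I, n) = n²
t(S, X) = S - 7*X
-2248/(102 + 9*13) + (36*(t(-5, 1) + 32))/A(47, -74) = -2248/(102 + 9*13) + (36*((-5 - 7*1) + 32))/((-74)²) = -2248/(102 + 117) + (36*((-5 - 7) + 32))/5476 = -2248/219 + (36*(-12 + 32))*(1/5476) = -2248*1/219 + (36*20)*(1/5476) = -2248/219 + 720*(1/5476) = -2248/219 + 180/1369 = -3038092/299811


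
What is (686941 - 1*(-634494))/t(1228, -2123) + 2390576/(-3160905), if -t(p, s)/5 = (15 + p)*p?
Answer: -407670078949/438619821420 ≈ -0.92944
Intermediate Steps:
t(p, s) = -5*p*(15 + p) (t(p, s) = -5*(15 + p)*p = -5*p*(15 + p))
(686941 - 1*(-634494))/t(1228, -2123) + 2390576/(-3160905) = (686941 - 1*(-634494))/((-5*1228*(15 + 1228))) + 2390576/(-3160905) = (686941 + 634494)/((-5*1228*1243)) + 2390576*(-1/3160905) = 1321435/(-7632020) - 2390576/3160905 = 1321435*(-1/7632020) - 2390576/3160905 = -264287/1526404 - 2390576/3160905 = -407670078949/438619821420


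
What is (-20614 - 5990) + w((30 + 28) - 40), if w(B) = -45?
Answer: -26649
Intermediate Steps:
(-20614 - 5990) + w((30 + 28) - 40) = (-20614 - 5990) - 45 = -26604 - 45 = -26649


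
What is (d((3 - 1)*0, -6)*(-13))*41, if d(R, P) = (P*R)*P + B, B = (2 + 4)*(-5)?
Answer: 15990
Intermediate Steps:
B = -30 (B = 6*(-5) = -30)
d(R, P) = -30 + R*P**2 (d(R, P) = (P*R)*P - 30 = R*P**2 - 30 = -30 + R*P**2)
(d((3 - 1)*0, -6)*(-13))*41 = ((-30 + ((3 - 1)*0)*(-6)**2)*(-13))*41 = ((-30 + (2*0)*36)*(-13))*41 = ((-30 + 0*36)*(-13))*41 = ((-30 + 0)*(-13))*41 = -30*(-13)*41 = 390*41 = 15990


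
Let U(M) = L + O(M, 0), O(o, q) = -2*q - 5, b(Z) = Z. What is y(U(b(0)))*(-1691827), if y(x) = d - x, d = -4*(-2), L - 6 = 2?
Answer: -8459135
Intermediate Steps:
L = 8 (L = 6 + 2 = 8)
O(o, q) = -5 - 2*q
U(M) = 3 (U(M) = 8 + (-5 - 2*0) = 8 + (-5 + 0) = 8 - 5 = 3)
d = 8
y(x) = 8 - x
y(U(b(0)))*(-1691827) = (8 - 1*3)*(-1691827) = (8 - 3)*(-1691827) = 5*(-1691827) = -8459135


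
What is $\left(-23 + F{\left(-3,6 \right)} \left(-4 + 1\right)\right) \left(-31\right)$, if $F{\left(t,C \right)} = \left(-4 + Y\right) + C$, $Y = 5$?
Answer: $1364$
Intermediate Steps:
$F{\left(t,C \right)} = 1 + C$ ($F{\left(t,C \right)} = \left(-4 + 5\right) + C = 1 + C$)
$\left(-23 + F{\left(-3,6 \right)} \left(-4 + 1\right)\right) \left(-31\right) = \left(-23 + \left(1 + 6\right) \left(-4 + 1\right)\right) \left(-31\right) = \left(-23 + 7 \left(-3\right)\right) \left(-31\right) = \left(-23 - 21\right) \left(-31\right) = \left(-44\right) \left(-31\right) = 1364$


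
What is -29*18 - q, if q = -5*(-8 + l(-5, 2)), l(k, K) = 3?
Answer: -547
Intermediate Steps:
q = 25 (q = -5*(-8 + 3) = -5*(-5) = 25)
-29*18 - q = -29*18 - 1*25 = -522 - 25 = -547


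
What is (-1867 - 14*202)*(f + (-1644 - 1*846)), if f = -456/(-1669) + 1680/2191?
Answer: 19503378630/1669 ≈ 1.1686e+7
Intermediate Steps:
f = 543288/522397 (f = -456*(-1/1669) + 1680*(1/2191) = 456/1669 + 240/313 = 543288/522397 ≈ 1.0400)
(-1867 - 14*202)*(f + (-1644 - 1*846)) = (-1867 - 14*202)*(543288/522397 + (-1644 - 1*846)) = (-1867 - 2828)*(543288/522397 + (-1644 - 846)) = -4695*(543288/522397 - 2490) = -4695*(-1300225242/522397) = 19503378630/1669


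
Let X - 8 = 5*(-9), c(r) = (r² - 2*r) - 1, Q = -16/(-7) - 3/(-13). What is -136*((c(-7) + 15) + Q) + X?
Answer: -987463/91 ≈ -10851.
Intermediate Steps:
Q = 229/91 (Q = -16*(-⅐) - 3*(-1/13) = 16/7 + 3/13 = 229/91 ≈ 2.5165)
c(r) = -1 + r² - 2*r
X = -37 (X = 8 + 5*(-9) = 8 - 45 = -37)
-136*((c(-7) + 15) + Q) + X = -136*(((-1 + (-7)² - 2*(-7)) + 15) + 229/91) - 37 = -136*(((-1 + 49 + 14) + 15) + 229/91) - 37 = -136*((62 + 15) + 229/91) - 37 = -136*(77 + 229/91) - 37 = -136*7236/91 - 37 = -984096/91 - 37 = -987463/91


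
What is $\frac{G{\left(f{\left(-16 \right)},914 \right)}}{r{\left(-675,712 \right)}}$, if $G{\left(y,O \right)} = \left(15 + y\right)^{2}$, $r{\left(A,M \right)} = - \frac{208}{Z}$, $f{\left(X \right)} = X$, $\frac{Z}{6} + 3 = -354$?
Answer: $\frac{1071}{104} \approx 10.298$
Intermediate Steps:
$Z = -2142$ ($Z = -18 + 6 \left(-354\right) = -18 - 2124 = -2142$)
$r{\left(A,M \right)} = \frac{104}{1071}$ ($r{\left(A,M \right)} = - \frac{208}{-2142} = \left(-208\right) \left(- \frac{1}{2142}\right) = \frac{104}{1071}$)
$\frac{G{\left(f{\left(-16 \right)},914 \right)}}{r{\left(-675,712 \right)}} = \frac{\left(15 - 16\right)^{2}}{\frac{104}{1071}} = \left(-1\right)^{2} \cdot \frac{1071}{104} = 1 \cdot \frac{1071}{104} = \frac{1071}{104}$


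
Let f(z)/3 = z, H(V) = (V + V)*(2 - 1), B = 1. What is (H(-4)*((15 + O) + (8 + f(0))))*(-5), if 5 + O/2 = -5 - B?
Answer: 40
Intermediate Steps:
O = -22 (O = -10 + 2*(-5 - 1*1) = -10 + 2*(-5 - 1) = -10 + 2*(-6) = -10 - 12 = -22)
H(V) = 2*V (H(V) = (2*V)*1 = 2*V)
f(z) = 3*z
(H(-4)*((15 + O) + (8 + f(0))))*(-5) = ((2*(-4))*((15 - 22) + (8 + 3*0)))*(-5) = -8*(-7 + (8 + 0))*(-5) = -8*(-7 + 8)*(-5) = -8*1*(-5) = -8*(-5) = 40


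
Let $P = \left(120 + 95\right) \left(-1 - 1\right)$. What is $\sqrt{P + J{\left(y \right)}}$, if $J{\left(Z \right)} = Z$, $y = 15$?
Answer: $i \sqrt{415} \approx 20.372 i$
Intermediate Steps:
$P = -430$ ($P = 215 \left(-2\right) = -430$)
$\sqrt{P + J{\left(y \right)}} = \sqrt{-430 + 15} = \sqrt{-415} = i \sqrt{415}$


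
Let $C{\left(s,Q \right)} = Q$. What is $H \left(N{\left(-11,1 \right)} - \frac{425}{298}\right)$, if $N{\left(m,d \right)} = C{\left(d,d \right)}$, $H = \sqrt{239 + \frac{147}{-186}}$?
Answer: $- \frac{381 \sqrt{101742}}{18476} \approx -6.5776$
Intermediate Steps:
$H = \frac{3 \sqrt{101742}}{62}$ ($H = \sqrt{239 + 147 \left(- \frac{1}{186}\right)} = \sqrt{239 - \frac{49}{62}} = \sqrt{\frac{14769}{62}} = \frac{3 \sqrt{101742}}{62} \approx 15.434$)
$N{\left(m,d \right)} = d$
$H \left(N{\left(-11,1 \right)} - \frac{425}{298}\right) = \frac{3 \sqrt{101742}}{62} \left(1 - \frac{425}{298}\right) = \frac{3 \sqrt{101742}}{62} \left(- \frac{127}{298}\right) = - \frac{381 \sqrt{101742}}{18476}$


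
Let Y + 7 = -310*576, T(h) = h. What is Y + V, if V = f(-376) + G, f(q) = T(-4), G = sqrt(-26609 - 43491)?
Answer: -178571 + 10*I*sqrt(701) ≈ -1.7857e+5 + 264.76*I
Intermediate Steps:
Y = -178567 (Y = -7 - 310*576 = -7 - 178560 = -178567)
G = 10*I*sqrt(701) (G = sqrt(-70100) = 10*I*sqrt(701) ≈ 264.76*I)
f(q) = -4
V = -4 + 10*I*sqrt(701) ≈ -4.0 + 264.76*I
Y + V = -178567 + (-4 + 10*I*sqrt(701)) = -178571 + 10*I*sqrt(701)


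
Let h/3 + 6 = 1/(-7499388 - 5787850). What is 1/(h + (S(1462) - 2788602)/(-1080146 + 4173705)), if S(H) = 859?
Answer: -5872122100006/110989828372181 ≈ -0.052907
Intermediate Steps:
h = -239170287/13287238 (h = -18 + 3/(-7499388 - 5787850) = -18 + 3/(-13287238) = -18 + 3*(-1/13287238) = -18 - 3/13287238 = -239170287/13287238 ≈ -18.000)
1/(h + (S(1462) - 2788602)/(-1080146 + 4173705)) = 1/(-239170287/13287238 + (859 - 2788602)/(-1080146 + 4173705)) = 1/(-239170287/13287238 - 2787743/3093559) = 1/(-239170287/13287238 - 2787743*1/3093559) = 1/(-239170287/13287238 - 398249/441937) = 1/(-110989828372181/5872122100006) = -5872122100006/110989828372181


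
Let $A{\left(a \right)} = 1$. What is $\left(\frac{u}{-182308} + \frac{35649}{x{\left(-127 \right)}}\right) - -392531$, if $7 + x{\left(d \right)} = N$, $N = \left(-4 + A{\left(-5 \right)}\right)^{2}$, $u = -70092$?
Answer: $\frac{37405580293}{91154} \approx 4.1036 \cdot 10^{5}$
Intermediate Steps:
$N = 9$ ($N = \left(-4 + 1\right)^{2} = \left(-3\right)^{2} = 9$)
$x{\left(d \right)} = 2$ ($x{\left(d \right)} = -7 + 9 = 2$)
$\left(\frac{u}{-182308} + \frac{35649}{x{\left(-127 \right)}}\right) - -392531 = \left(- \frac{70092}{-182308} + \frac{35649}{2}\right) - -392531 = \left(\left(-70092\right) \left(- \frac{1}{182308}\right) + 35649 \cdot \frac{1}{2}\right) + 392531 = \left(\frac{17523}{45577} + \frac{35649}{2}\right) + 392531 = \frac{1624809519}{91154} + 392531 = \frac{37405580293}{91154}$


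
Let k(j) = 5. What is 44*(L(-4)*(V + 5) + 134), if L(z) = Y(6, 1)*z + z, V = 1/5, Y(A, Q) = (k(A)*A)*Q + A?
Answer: -139832/5 ≈ -27966.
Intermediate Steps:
Y(A, Q) = A + 5*A*Q (Y(A, Q) = (5*A)*Q + A = 5*A*Q + A = A + 5*A*Q)
V = ⅕ ≈ 0.20000
L(z) = 37*z (L(z) = (6*(1 + 5*1))*z + z = (6*(1 + 5))*z + z = (6*6)*z + z = 36*z + z = 37*z)
44*(L(-4)*(V + 5) + 134) = 44*((37*(-4))*(⅕ + 5) + 134) = 44*(-148*26/5 + 134) = 44*(-3848/5 + 134) = 44*(-3178/5) = -139832/5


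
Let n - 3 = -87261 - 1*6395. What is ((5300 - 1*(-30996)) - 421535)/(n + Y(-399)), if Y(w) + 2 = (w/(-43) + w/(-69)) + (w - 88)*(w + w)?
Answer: -381001371/291741215 ≈ -1.3060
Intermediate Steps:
Y(w) = -2 - 112*w/2967 + 2*w*(-88 + w) (Y(w) = -2 + ((w/(-43) + w/(-69)) + (w - 88)*(w + w)) = -2 + ((w*(-1/43) + w*(-1/69)) + (-88 + w)*(2*w)) = -2 + ((-w/43 - w/69) + 2*w*(-88 + w)) = -2 + (-112*w/2967 + 2*w*(-88 + w)) = -2 - 112*w/2967 + 2*w*(-88 + w))
n = -93653 (n = 3 + (-87261 - 1*6395) = 3 + (-87261 - 6395) = 3 - 93656 = -93653)
((5300 - 1*(-30996)) - 421535)/(n + Y(-399)) = ((5300 - 1*(-30996)) - 421535)/(-93653 + (-2 + 2*(-399)**2 - 522304/2967*(-399))) = ((5300 + 30996) - 421535)/(-93653 + (-2 + 2*159201 + 69466432/989)) = (36296 - 421535)/(-93653 + (-2 + 318402 + 69466432/989)) = -385239/(-93653 + 384364032/989) = -385239/291741215/989 = -385239*989/291741215 = -381001371/291741215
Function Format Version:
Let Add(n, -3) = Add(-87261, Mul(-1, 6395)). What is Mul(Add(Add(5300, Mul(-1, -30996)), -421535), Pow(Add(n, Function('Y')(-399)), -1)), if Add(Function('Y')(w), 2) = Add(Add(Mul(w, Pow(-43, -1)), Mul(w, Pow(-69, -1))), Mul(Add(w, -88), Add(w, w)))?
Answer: Rational(-381001371, 291741215) ≈ -1.3060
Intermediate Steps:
Function('Y')(w) = Add(-2, Mul(Rational(-112, 2967), w), Mul(2, w, Add(-88, w))) (Function('Y')(w) = Add(-2, Add(Add(Mul(w, Pow(-43, -1)), Mul(w, Pow(-69, -1))), Mul(Add(w, -88), Add(w, w)))) = Add(-2, Add(Add(Mul(w, Rational(-1, 43)), Mul(w, Rational(-1, 69))), Mul(Add(-88, w), Mul(2, w)))) = Add(-2, Add(Add(Mul(Rational(-1, 43), w), Mul(Rational(-1, 69), w)), Mul(2, w, Add(-88, w)))) = Add(-2, Add(Mul(Rational(-112, 2967), w), Mul(2, w, Add(-88, w)))) = Add(-2, Mul(Rational(-112, 2967), w), Mul(2, w, Add(-88, w))))
n = -93653 (n = Add(3, Add(-87261, Mul(-1, 6395))) = Add(3, Add(-87261, -6395)) = Add(3, -93656) = -93653)
Mul(Add(Add(5300, Mul(-1, -30996)), -421535), Pow(Add(n, Function('Y')(-399)), -1)) = Mul(Add(Add(5300, Mul(-1, -30996)), -421535), Pow(Add(-93653, Add(-2, Mul(2, Pow(-399, 2)), Mul(Rational(-522304, 2967), -399))), -1)) = Mul(Add(Add(5300, 30996), -421535), Pow(Add(-93653, Add(-2, Mul(2, 159201), Rational(69466432, 989))), -1)) = Mul(Add(36296, -421535), Pow(Add(-93653, Add(-2, 318402, Rational(69466432, 989))), -1)) = Mul(-385239, Pow(Add(-93653, Rational(384364032, 989)), -1)) = Mul(-385239, Pow(Rational(291741215, 989), -1)) = Mul(-385239, Rational(989, 291741215)) = Rational(-381001371, 291741215)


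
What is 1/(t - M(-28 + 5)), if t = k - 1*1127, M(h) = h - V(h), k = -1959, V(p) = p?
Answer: -1/3086 ≈ -0.00032404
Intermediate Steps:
M(h) = 0 (M(h) = h - h = 0)
t = -3086 (t = -1959 - 1*1127 = -1959 - 1127 = -3086)
1/(t - M(-28 + 5)) = 1/(-3086 - 1*0) = 1/(-3086 + 0) = 1/(-3086) = -1/3086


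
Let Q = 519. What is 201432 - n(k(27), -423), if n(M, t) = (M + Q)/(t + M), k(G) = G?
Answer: 13294603/66 ≈ 2.0143e+5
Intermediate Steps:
n(M, t) = (519 + M)/(M + t) (n(M, t) = (M + 519)/(t + M) = (519 + M)/(M + t))
201432 - n(k(27), -423) = 201432 - (519 + 27)/(27 - 423) = 201432 - 546/(-396) = 201432 - (-1)*546/396 = 201432 - 1*(-91/66) = 201432 + 91/66 = 13294603/66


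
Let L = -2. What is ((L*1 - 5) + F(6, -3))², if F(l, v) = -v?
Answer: 16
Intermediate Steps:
((L*1 - 5) + F(6, -3))² = ((-2*1 - 5) - 1*(-3))² = ((-2 - 5) + 3)² = (-7 + 3)² = (-4)² = 16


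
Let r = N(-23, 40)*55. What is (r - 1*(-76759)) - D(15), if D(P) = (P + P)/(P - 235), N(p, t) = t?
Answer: 1737101/22 ≈ 78959.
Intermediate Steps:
D(P) = 2*P/(-235 + P) (D(P) = (2*P)/(-235 + P) = 2*P/(-235 + P))
r = 2200 (r = 40*55 = 2200)
(r - 1*(-76759)) - D(15) = (2200 - 1*(-76759)) - 2*15/(-235 + 15) = (2200 + 76759) - 2*15/(-220) = 78959 - 2*15*(-1)/220 = 78959 - 1*(-3/22) = 78959 + 3/22 = 1737101/22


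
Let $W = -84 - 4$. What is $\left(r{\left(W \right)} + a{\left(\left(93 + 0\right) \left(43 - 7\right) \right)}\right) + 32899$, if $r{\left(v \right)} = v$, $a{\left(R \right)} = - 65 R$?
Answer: $-184809$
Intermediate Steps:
$W = -88$ ($W = -84 - 4 = -88$)
$\left(r{\left(W \right)} + a{\left(\left(93 + 0\right) \left(43 - 7\right) \right)}\right) + 32899 = \left(-88 - 65 \left(93 + 0\right) \left(43 - 7\right)\right) + 32899 = \left(-88 - 65 \cdot 93 \cdot 36\right) + 32899 = \left(-88 - 217620\right) + 32899 = -217708 + 32899 = -184809$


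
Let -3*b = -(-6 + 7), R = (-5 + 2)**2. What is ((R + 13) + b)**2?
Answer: 4489/9 ≈ 498.78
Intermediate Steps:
R = 9 (R = (-3)**2 = 9)
b = 1/3 (b = -(-1)*(-6 + 7)/3 = -(-1)/3 = -1/3*(-1) = 1/3 ≈ 0.33333)
((R + 13) + b)**2 = ((9 + 13) + 1/3)**2 = (22 + 1/3)**2 = (67/3)**2 = 4489/9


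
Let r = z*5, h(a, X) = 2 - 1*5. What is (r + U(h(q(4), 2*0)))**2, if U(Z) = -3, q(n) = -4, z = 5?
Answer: 484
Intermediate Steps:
h(a, X) = -3 (h(a, X) = 2 - 5 = -3)
r = 25 (r = 5*5 = 25)
(r + U(h(q(4), 2*0)))**2 = (25 - 3)**2 = 22**2 = 484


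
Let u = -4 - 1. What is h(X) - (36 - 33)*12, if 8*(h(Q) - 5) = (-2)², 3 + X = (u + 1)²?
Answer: -61/2 ≈ -30.500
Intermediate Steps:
u = -5
X = 13 (X = -3 + (-5 + 1)² = -3 + (-4)² = -3 + 16 = 13)
h(Q) = 11/2 (h(Q) = 5 + (⅛)*(-2)² = 5 + (⅛)*4 = 5 + ½ = 11/2)
h(X) - (36 - 33)*12 = 11/2 - (36 - 33)*12 = 11/2 - 3*12 = 11/2 - 1*36 = 11/2 - 36 = -61/2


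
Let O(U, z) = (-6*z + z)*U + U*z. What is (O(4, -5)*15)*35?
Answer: 42000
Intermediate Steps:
O(U, z) = -4*U*z (O(U, z) = (-5*z)*U + U*z = -5*U*z + U*z = -4*U*z)
(O(4, -5)*15)*35 = (-4*4*(-5)*15)*35 = (80*15)*35 = 1200*35 = 42000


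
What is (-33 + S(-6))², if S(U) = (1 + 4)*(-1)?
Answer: 1444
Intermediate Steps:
S(U) = -5 (S(U) = 5*(-1) = -5)
(-33 + S(-6))² = (-33 - 5)² = (-38)² = 1444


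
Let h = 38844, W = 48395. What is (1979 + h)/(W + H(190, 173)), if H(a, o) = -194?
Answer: 40823/48201 ≈ 0.84693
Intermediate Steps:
(1979 + h)/(W + H(190, 173)) = (1979 + 38844)/(48395 - 194) = 40823/48201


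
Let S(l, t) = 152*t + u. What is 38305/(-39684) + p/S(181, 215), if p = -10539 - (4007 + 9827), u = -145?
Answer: -737823769/430372980 ≈ -1.7144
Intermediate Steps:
p = -24373 (p = -10539 - 1*13834 = -10539 - 13834 = -24373)
S(l, t) = -145 + 152*t (S(l, t) = 152*t - 145 = -145 + 152*t)
38305/(-39684) + p/S(181, 215) = 38305/(-39684) - 24373/(-145 + 152*215) = 38305*(-1/39684) - 24373/(-145 + 32680) = -38305/39684 - 24373/32535 = -737823769/430372980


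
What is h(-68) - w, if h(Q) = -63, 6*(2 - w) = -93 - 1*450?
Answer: -311/2 ≈ -155.50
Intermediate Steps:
w = 185/2 (w = 2 - (-93 - 1*450)/6 = 2 - (-93 - 450)/6 = 2 - 1/6*(-543) = 2 + 181/2 = 185/2 ≈ 92.500)
h(-68) - w = -63 - 1*185/2 = -63 - 185/2 = -311/2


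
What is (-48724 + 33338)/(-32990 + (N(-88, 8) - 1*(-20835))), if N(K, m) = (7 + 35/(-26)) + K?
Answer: 57148/45453 ≈ 1.2573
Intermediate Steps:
N(K, m) = 147/26 + K (N(K, m) = (7 + 35*(-1/26)) + K = (7 - 35/26) + K = 147/26 + K)
(-48724 + 33338)/(-32990 + (N(-88, 8) - 1*(-20835))) = (-48724 + 33338)/(-32990 + ((147/26 - 88) - 1*(-20835))) = -15386/(-32990 + (-2141/26 + 20835)) = -15386/(-32990 + 539569/26) = -15386/(-318171/26) = -15386*(-26/318171) = 57148/45453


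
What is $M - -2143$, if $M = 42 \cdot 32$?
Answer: $3487$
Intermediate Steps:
$M = 1344$
$M - -2143 = 1344 - -2143 = 1344 + 2143 = 3487$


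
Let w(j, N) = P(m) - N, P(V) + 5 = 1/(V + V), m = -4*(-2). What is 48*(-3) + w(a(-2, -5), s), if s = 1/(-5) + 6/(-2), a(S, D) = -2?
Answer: -11659/80 ≈ -145.74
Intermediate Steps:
m = 8
s = -16/5 (s = 1*(-⅕) + 6*(-½) = -⅕ - 3 = -16/5 ≈ -3.2000)
P(V) = -5 + 1/(2*V) (P(V) = -5 + 1/(V + V) = -5 + 1/(2*V))
w(j, N) = -79/16 - N (w(j, N) = (-5 + (½)/8) - N = (-5 + (½)*(⅛)) - N = (-5 + 1/16) - N = -79/16 - N)
48*(-3) + w(a(-2, -5), s) = 48*(-3) + (-79/16 - 1*(-16/5)) = -144 + (-79/16 + 16/5) = -144 - 139/80 = -11659/80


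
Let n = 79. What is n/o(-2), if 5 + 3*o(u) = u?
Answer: -237/7 ≈ -33.857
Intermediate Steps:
o(u) = -5/3 + u/3
n/o(-2) = 79/(-5/3 + (⅓)*(-2)) = 79/(-5/3 - ⅔) = 79/(-7/3) = 79*(-3/7) = -237/7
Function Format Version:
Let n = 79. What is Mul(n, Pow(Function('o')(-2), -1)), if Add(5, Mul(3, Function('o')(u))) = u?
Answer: Rational(-237, 7) ≈ -33.857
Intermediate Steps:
Function('o')(u) = Add(Rational(-5, 3), Mul(Rational(1, 3), u))
Mul(n, Pow(Function('o')(-2), -1)) = Mul(79, Pow(Add(Rational(-5, 3), Mul(Rational(1, 3), -2)), -1)) = Mul(79, Pow(Add(Rational(-5, 3), Rational(-2, 3)), -1)) = Mul(79, Pow(Rational(-7, 3), -1)) = Mul(79, Rational(-3, 7)) = Rational(-237, 7)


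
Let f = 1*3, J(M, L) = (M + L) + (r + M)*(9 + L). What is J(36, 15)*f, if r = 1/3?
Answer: 2769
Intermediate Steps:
r = ⅓ ≈ 0.33333
J(M, L) = L + M + (9 + L)*(⅓ + M) (J(M, L) = (M + L) + (⅓ + M)*(9 + L) = (L + M) + (9 + L)*(⅓ + M) = L + M + (9 + L)*(⅓ + M))
f = 3
J(36, 15)*f = (3 + 10*36 + (4/3)*15 + 15*36)*3 = (3 + 360 + 20 + 540)*3 = 923*3 = 2769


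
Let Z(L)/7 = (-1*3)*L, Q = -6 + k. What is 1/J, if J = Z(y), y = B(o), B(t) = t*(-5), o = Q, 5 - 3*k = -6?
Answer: -1/245 ≈ -0.0040816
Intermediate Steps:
k = 11/3 (k = 5/3 - ⅓*(-6) = 5/3 + 2 = 11/3 ≈ 3.6667)
Q = -7/3 (Q = -6 + 11/3 = -7/3 ≈ -2.3333)
o = -7/3 ≈ -2.3333
B(t) = -5*t
y = 35/3 (y = -5*(-7/3) = 35/3 ≈ 11.667)
Z(L) = -21*L (Z(L) = 7*((-1*3)*L) = 7*(-3*L) = -21*L)
J = -245 (J = -21*35/3 = -245)
1/J = 1/(-245) = -1/245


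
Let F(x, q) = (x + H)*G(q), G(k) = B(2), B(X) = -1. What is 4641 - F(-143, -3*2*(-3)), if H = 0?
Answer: 4498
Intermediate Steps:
G(k) = -1
F(x, q) = -x (F(x, q) = (x + 0)*(-1) = x*(-1) = -x)
4641 - F(-143, -3*2*(-3)) = 4641 - (-1)*(-143) = 4641 - 1*143 = 4641 - 143 = 4498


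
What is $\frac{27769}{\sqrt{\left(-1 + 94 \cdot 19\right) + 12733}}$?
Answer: $\frac{3967 \sqrt{14518}}{2074} \approx 230.47$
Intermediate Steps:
$\frac{27769}{\sqrt{\left(-1 + 94 \cdot 19\right) + 12733}} = \frac{27769}{\sqrt{\left(-1 + 1786\right) + 12733}} = \frac{27769}{\sqrt{1785 + 12733}} = \frac{27769}{\sqrt{14518}} = 27769 \frac{\sqrt{14518}}{14518} = \frac{3967 \sqrt{14518}}{2074}$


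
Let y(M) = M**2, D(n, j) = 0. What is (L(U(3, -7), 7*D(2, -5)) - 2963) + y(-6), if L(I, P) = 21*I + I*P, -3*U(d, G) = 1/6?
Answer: -17569/6 ≈ -2928.2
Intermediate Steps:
U(d, G) = -1/18 (U(d, G) = -1/3/6 = -1/3*1/6 = -1/18)
(L(U(3, -7), 7*D(2, -5)) - 2963) + y(-6) = (-(21 + 7*0)/18 - 2963) + (-6)**2 = (-(21 + 0)/18 - 2963) + 36 = (-1/18*21 - 2963) + 36 = (-7/6 - 2963) + 36 = -17785/6 + 36 = -17569/6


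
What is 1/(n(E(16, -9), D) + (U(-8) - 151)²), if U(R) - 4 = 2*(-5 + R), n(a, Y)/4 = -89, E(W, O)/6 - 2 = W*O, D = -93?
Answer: 1/29573 ≈ 3.3815e-5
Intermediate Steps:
E(W, O) = 12 + 6*O*W (E(W, O) = 12 + 6*(W*O) = 12 + 6*(O*W) = 12 + 6*O*W)
n(a, Y) = -356 (n(a, Y) = 4*(-89) = -356)
U(R) = -6 + 2*R (U(R) = 4 + 2*(-5 + R) = 4 + (-10 + 2*R) = -6 + 2*R)
1/(n(E(16, -9), D) + (U(-8) - 151)²) = 1/(-356 + ((-6 + 2*(-8)) - 151)²) = 1/(-356 + ((-6 - 16) - 151)²) = 1/(-356 + (-22 - 151)²) = 1/(-356 + (-173)²) = 1/(-356 + 29929) = 1/29573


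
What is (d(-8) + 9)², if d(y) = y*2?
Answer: 49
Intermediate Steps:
d(y) = 2*y
(d(-8) + 9)² = (2*(-8) + 9)² = (-16 + 9)² = (-7)² = 49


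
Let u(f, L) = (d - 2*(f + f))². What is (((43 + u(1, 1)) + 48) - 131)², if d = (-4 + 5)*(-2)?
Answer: 16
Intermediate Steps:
d = -2 (d = 1*(-2) = -2)
u(f, L) = (-2 - 4*f)² (u(f, L) = (-2 - 2*(f + f))² = (-2 - 4*f)²)
(((43 + u(1, 1)) + 48) - 131)² = (((43 + 4*(1 + 2*1)²) + 48) - 131)² = (((43 + 4*(1 + 2)²) + 48) - 131)² = (((43 + 4*3²) + 48) - 131)² = (((43 + 4*9) + 48) - 131)² = (((43 + 36) + 48) - 131)² = ((79 + 48) - 131)² = (127 - 131)² = (-4)² = 16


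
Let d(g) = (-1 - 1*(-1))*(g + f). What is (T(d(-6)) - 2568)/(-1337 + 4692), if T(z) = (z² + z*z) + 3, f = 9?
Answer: -513/671 ≈ -0.76453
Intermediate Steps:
d(g) = 0 (d(g) = (-1 - 1*(-1))*(g + 9) = (-1 + 1)*(9 + g) = 0*(9 + g) = 0)
T(z) = 3 + 2*z² (T(z) = (z² + z²) + 3 = 2*z² + 3 = 3 + 2*z²)
(T(d(-6)) - 2568)/(-1337 + 4692) = ((3 + 2*0²) - 2568)/(-1337 + 4692) = ((3 + 2*0) - 2568)/3355 = ((3 + 0) - 2568)*(1/3355) = (3 - 2568)*(1/3355) = -2565*1/3355 = -513/671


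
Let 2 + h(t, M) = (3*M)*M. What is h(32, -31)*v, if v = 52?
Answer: 149812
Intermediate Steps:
h(t, M) = -2 + 3*M**2 (h(t, M) = -2 + (3*M)*M = -2 + 3*M**2)
h(32, -31)*v = (-2 + 3*(-31)**2)*52 = (-2 + 3*961)*52 = (-2 + 2883)*52 = 2881*52 = 149812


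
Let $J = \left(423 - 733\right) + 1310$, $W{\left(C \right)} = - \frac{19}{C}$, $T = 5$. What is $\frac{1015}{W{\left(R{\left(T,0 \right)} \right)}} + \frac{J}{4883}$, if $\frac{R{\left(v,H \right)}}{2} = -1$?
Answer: $\frac{522710}{4883} \approx 107.05$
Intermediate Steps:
$R{\left(v,H \right)} = -2$ ($R{\left(v,H \right)} = 2 \left(-1\right) = -2$)
$J = 1000$ ($J = -310 + 1310 = 1000$)
$\frac{1015}{W{\left(R{\left(T,0 \right)} \right)}} + \frac{J}{4883} = \frac{1015}{\left(-19\right) \frac{1}{-2}} + \frac{1000}{4883} = \frac{1015}{\left(-19\right) \left(- \frac{1}{2}\right)} + 1000 \cdot \frac{1}{4883} = \frac{1015}{\frac{19}{2}} + \frac{1000}{4883} = 1015 \cdot \frac{2}{19} + \frac{1000}{4883} = \frac{2030}{19} + \frac{1000}{4883} = \frac{522710}{4883}$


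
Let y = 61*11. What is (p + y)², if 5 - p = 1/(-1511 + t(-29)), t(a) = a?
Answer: 1083766363681/2371600 ≈ 4.5698e+5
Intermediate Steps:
y = 671
p = 7701/1540 (p = 5 - 1/(-1511 - 29) = 5 - 1/(-1540) = 5 - 1*(-1/1540) = 5 + 1/1540 = 7701/1540 ≈ 5.0006)
(p + y)² = (7701/1540 + 671)² = (1041041/1540)² = 1083766363681/2371600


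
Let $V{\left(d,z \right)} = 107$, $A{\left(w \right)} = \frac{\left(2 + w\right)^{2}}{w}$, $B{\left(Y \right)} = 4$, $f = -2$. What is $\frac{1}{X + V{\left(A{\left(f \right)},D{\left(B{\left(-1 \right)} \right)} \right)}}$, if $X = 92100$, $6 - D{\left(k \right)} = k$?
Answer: $\frac{1}{92207} \approx 1.0845 \cdot 10^{-5}$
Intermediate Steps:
$D{\left(k \right)} = 6 - k$
$A{\left(w \right)} = \frac{\left(2 + w\right)^{2}}{w}$
$\frac{1}{X + V{\left(A{\left(f \right)},D{\left(B{\left(-1 \right)} \right)} \right)}} = \frac{1}{92100 + 107} = \frac{1}{92207}$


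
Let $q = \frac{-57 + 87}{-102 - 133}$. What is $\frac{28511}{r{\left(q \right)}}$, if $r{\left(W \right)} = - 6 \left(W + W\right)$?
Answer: $\frac{1340017}{72} \approx 18611.0$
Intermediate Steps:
$q = - \frac{6}{47}$ ($q = \frac{30}{-235} = 30 \left(- \frac{1}{235}\right) = - \frac{6}{47} \approx -0.12766$)
$r{\left(W \right)} = - 12 W$ ($r{\left(W \right)} = - 6 \cdot 2 W = - 12 W$)
$\frac{28511}{r{\left(q \right)}} = \frac{28511}{\left(-12\right) \left(- \frac{6}{47}\right)} = \frac{28511}{\frac{72}{47}} = 28511 \cdot \frac{47}{72} = \frac{1340017}{72}$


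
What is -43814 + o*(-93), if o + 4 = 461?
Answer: -86315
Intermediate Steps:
o = 457 (o = -4 + 461 = 457)
-43814 + o*(-93) = -43814 + 457*(-93) = -43814 - 42501 = -86315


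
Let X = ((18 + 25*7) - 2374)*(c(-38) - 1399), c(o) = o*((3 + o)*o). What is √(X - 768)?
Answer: √113278191 ≈ 10643.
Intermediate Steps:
c(o) = o²*(3 + o) (c(o) = o*(o*(3 + o)) = o²*(3 + o))
X = 113278959 (X = ((18 + 25*7) - 2374)*((-38)²*(3 - 38) - 1399) = ((18 + 175) - 2374)*(1444*(-35) - 1399) = (193 - 2374)*(-50540 - 1399) = -2181*(-51939) = 113278959)
√(X - 768) = √(113278959 - 768) = √113278191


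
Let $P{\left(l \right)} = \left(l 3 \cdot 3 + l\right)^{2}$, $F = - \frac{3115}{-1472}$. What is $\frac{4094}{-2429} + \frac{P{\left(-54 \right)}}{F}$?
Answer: $\frac{29788558514}{216181} \approx 1.3779 \cdot 10^{5}$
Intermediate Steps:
$F = \frac{3115}{1472}$ ($F = \left(-3115\right) \left(- \frac{1}{1472}\right) = \frac{3115}{1472} \approx 2.1162$)
$P{\left(l \right)} = 100 l^{2}$ ($P{\left(l \right)} = \left(3 l 3 + l\right)^{2} = \left(9 l + l\right)^{2} = \left(10 l\right)^{2} = 100 l^{2}$)
$\frac{4094}{-2429} + \frac{P{\left(-54 \right)}}{F} = \frac{4094}{-2429} + \frac{100 \left(-54\right)^{2}}{\frac{3115}{1472}} = 4094 \left(- \frac{1}{2429}\right) + 100 \cdot 2916 \cdot \frac{1472}{3115} = - \frac{4094}{2429} + 291600 \cdot \frac{1472}{3115} = - \frac{4094}{2429} + \frac{85847040}{623} = \frac{29788558514}{216181}$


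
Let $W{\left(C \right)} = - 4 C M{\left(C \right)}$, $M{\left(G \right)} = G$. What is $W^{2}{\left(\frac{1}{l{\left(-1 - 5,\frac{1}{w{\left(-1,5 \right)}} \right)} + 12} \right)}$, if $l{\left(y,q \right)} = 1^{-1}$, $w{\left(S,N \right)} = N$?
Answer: $\frac{16}{28561} \approx 0.0005602$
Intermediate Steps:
$l{\left(y,q \right)} = 1$
$W{\left(C \right)} = - 4 C^{2}$ ($W{\left(C \right)} = - 4 C C = - 4 C^{2}$)
$W^{2}{\left(\frac{1}{l{\left(-1 - 5,\frac{1}{w{\left(-1,5 \right)}} \right)} + 12} \right)} = \left(- 4 \left(\frac{1}{1 + 12}\right)^{2}\right)^{2} = \left(- 4 \left(\frac{1}{13}\right)^{2}\right)^{2} = \left(- \frac{4}{169}\right)^{2} = \frac{16}{28561}$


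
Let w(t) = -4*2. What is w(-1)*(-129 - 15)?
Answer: 1152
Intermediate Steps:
w(t) = -8
w(-1)*(-129 - 15) = -8*(-129 - 15) = -8*(-144) = 1152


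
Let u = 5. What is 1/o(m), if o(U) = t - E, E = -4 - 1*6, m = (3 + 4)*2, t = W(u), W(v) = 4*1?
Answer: 1/14 ≈ 0.071429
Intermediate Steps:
W(v) = 4
t = 4
m = 14 (m = 7*2 = 14)
E = -10 (E = -4 - 6 = -10)
o(U) = 14 (o(U) = 4 - 1*(-10) = 4 + 10 = 14)
1/o(m) = 1/14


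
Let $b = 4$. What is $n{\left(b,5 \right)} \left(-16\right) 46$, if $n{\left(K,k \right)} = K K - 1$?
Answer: $-11040$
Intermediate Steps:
$n{\left(K,k \right)} = -1 + K^{2}$ ($n{\left(K,k \right)} = K^{2} - 1 = -1 + K^{2}$)
$n{\left(b,5 \right)} \left(-16\right) 46 = \left(-1 + 4^{2}\right) \left(-16\right) 46 = \left(-1 + 16\right) \left(-16\right) 46 = 15 \left(-16\right) 46 = \left(-240\right) 46 = -11040$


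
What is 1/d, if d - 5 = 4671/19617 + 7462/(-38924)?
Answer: 127262018/642215415 ≈ 0.19816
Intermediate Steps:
d = 642215415/127262018 (d = 5 + (4671/19617 + 7462/(-38924)) = 5 + (4671*(1/19617) + 7462*(-1/38924)) = 5 + (1557/6539 - 3731/19462) = 5 + 5905325/127262018 = 642215415/127262018 ≈ 5.0464)
1/d = 1/(642215415/127262018) = 127262018/642215415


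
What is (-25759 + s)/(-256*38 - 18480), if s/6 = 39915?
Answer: -213731/28208 ≈ -7.5770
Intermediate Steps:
s = 239490 (s = 6*39915 = 239490)
(-25759 + s)/(-256*38 - 18480) = (-25759 + 239490)/(-256*38 - 18480) = 213731/(-9728 - 18480) = 213731/(-28208) = 213731*(-1/28208) = -213731/28208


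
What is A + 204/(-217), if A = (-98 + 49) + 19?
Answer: -6714/217 ≈ -30.940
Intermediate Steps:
A = -30 (A = -49 + 19 = -30)
A + 204/(-217) = -30 + 204/(-217) = -30 - 1/217*204 = -30 - 204/217 = -6714/217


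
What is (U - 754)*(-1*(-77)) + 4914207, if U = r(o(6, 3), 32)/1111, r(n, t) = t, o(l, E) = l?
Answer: 490471273/101 ≈ 4.8562e+6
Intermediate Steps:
U = 32/1111 ≈ 0.028803
(U - 754)*(-1*(-77)) + 4914207 = (32/1111 - 754)*(-1*(-77)) + 4914207 = -837662/1111*77 + 4914207 = -5863634/101 + 4914207 = 490471273/101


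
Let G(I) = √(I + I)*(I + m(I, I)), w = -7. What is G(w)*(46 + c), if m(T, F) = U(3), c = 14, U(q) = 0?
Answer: -420*I*√14 ≈ -1571.5*I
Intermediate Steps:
m(T, F) = 0
G(I) = √2*I^(3/2) (G(I) = √(I + I)*(I + 0) = √(2*I)*I = (√2*√I)*I = √2*I^(3/2))
G(w)*(46 + c) = (√2*(-7)^(3/2))*(46 + 14) = (√2*(-7*I*√7))*60 = -7*I*√14*60 = -420*I*√14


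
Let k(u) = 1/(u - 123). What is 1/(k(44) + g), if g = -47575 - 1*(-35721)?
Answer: -79/936467 ≈ -8.4360e-5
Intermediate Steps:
g = -11854 (g = -47575 + 35721 = -11854)
k(u) = 1/(-123 + u)
1/(k(44) + g) = 1/(1/(-123 + 44) - 11854) = 1/(1/(-79) - 11854) = 1/(-1/79 - 11854) = 1/(-936467/79) = -79/936467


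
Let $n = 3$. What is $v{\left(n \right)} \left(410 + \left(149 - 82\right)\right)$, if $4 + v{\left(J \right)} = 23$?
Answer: $9063$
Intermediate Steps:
$v{\left(J \right)} = 19$ ($v{\left(J \right)} = -4 + 23 = 19$)
$v{\left(n \right)} \left(410 + \left(149 - 82\right)\right) = 19 \left(410 + \left(149 - 82\right)\right) = 19 \left(410 + 67\right) = 19 \cdot 477 = 9063$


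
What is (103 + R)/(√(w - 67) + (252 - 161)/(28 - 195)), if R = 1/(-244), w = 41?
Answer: -9792713/4588420 - 233626153*I*√26/59649460 ≈ -2.1342 - 19.971*I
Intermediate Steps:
R = -1/244 ≈ -0.0040984
(103 + R)/(√(w - 67) + (252 - 161)/(28 - 195)) = (103 - 1/244)/(√(41 - 67) + (252 - 161)/(28 - 195)) = 25131/(244*(√(-26) + 91/(-167))) = 25131/(244*(I*√26 + 91*(-1/167))) = 25131/(244*(I*√26 - 91/167)) = 25131/(244*(-91/167 + I*√26))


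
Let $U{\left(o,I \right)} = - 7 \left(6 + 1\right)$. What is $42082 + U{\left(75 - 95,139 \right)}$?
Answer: $42033$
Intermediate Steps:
$U{\left(o,I \right)} = -49$ ($U{\left(o,I \right)} = \left(-7\right) 7 = -49$)
$42082 + U{\left(75 - 95,139 \right)} = 42082 - 49 = 42033$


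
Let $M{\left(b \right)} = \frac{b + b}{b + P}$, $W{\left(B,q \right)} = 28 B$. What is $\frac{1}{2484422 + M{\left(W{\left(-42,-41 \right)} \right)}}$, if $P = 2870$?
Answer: $\frac{121}{300614894} \approx 4.0251 \cdot 10^{-7}$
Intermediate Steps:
$M{\left(b \right)} = \frac{2 b}{2870 + b}$ ($M{\left(b \right)} = \frac{b + b}{b + 2870} = \frac{2 b}{2870 + b}$)
$\frac{1}{2484422 + M{\left(W{\left(-42,-41 \right)} \right)}} = \frac{1}{2484422 + \frac{2 \cdot 28 \left(-42\right)}{2870 + 28 \left(-42\right)}} = \frac{1}{2484422 + 2 \left(-1176\right) \frac{1}{2870 - 1176}} = \frac{1}{2484422 + 2 \left(-1176\right) \frac{1}{1694}} = \frac{1}{2484422 - \frac{168}{121}} = \frac{1}{\frac{300614894}{121}} = \frac{121}{300614894}$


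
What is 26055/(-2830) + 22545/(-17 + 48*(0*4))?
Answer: -12849057/9622 ≈ -1335.4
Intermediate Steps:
26055/(-2830) + 22545/(-17 + 48*(0*4)) = 26055*(-1/2830) + 22545/(-17 + 48*0) = -5211/566 + 22545/(-17 + 0) = -5211/566 + 22545/(-17) = -5211/566 + 22545*(-1/17) = -5211/566 - 22545/17 = -12849057/9622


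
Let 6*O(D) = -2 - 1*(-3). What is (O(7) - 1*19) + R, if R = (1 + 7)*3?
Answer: 31/6 ≈ 5.1667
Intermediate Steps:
O(D) = 1/6 (O(D) = (-2 - 1*(-3))/6 = (-2 + 3)/6 = (1/6)*1 = 1/6)
R = 24 (R = 8*3 = 24)
(O(7) - 1*19) + R = (1/6 - 1*19) + 24 = (1/6 - 19) + 24 = -113/6 + 24 = 31/6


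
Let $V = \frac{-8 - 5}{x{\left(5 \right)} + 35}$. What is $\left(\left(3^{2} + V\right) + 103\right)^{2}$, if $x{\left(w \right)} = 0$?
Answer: $\frac{15264649}{1225} \approx 12461.0$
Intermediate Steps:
$V = - \frac{13}{35}$ ($V = \frac{-8 - 5}{0 + 35} = - \frac{13}{35} \approx -0.37143$)
$\left(\left(3^{2} + V\right) + 103\right)^{2} = \left(\left(3^{2} - \frac{13}{35}\right) + 103\right)^{2} = \left(\left(9 - \frac{13}{35}\right) + 103\right)^{2} = \left(\frac{302}{35} + 103\right)^{2} = \left(\frac{3907}{35}\right)^{2} = \frac{15264649}{1225}$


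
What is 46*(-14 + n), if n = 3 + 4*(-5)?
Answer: -1426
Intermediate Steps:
n = -17 (n = 3 - 20 = -17)
46*(-14 + n) = 46*(-14 - 17) = 46*(-31) = -1426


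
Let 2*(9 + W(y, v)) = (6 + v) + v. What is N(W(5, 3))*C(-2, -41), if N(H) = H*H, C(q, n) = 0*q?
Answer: 0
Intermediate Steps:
W(y, v) = -6 + v (W(y, v) = -9 + ((6 + v) + v)/2 = -9 + (6 + 2*v)/2 = -9 + (3 + v) = -6 + v)
C(q, n) = 0
N(H) = H²
N(W(5, 3))*C(-2, -41) = (-6 + 3)²*0 = (-3)²*0 = 9*0 = 0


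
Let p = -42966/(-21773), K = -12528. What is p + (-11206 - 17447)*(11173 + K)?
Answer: 845332739961/21773 ≈ 3.8825e+7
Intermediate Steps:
p = 42966/21773 (p = -42966*(-1/21773) = 42966/21773 ≈ 1.9734)
p + (-11206 - 17447)*(11173 + K) = 42966/21773 + (-11206 - 17447)*(11173 - 12528) = 42966/21773 - 28653*(-1355) = 42966/21773 + 38824815 = 845332739961/21773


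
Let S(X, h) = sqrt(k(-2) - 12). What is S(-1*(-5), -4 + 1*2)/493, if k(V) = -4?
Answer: 4*I/493 ≈ 0.0081136*I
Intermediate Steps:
S(X, h) = 4*I (S(X, h) = sqrt(-4 - 12) = sqrt(-16) = 4*I)
S(-1*(-5), -4 + 1*2)/493 = (4*I)/493 = (4*I)*(1/493) = 4*I/493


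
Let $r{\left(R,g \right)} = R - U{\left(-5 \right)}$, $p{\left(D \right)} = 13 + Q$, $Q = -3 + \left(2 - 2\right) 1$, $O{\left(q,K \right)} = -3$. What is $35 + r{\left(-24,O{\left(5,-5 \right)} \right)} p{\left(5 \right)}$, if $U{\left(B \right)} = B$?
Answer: $-155$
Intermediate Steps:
$Q = -3$ ($Q = -3 + 0 \cdot 1 = -3 + 0 = -3$)
$p{\left(D \right)} = 10$ ($p{\left(D \right)} = 13 - 3 = 10$)
$r{\left(R,g \right)} = 5 + R$ ($r{\left(R,g \right)} = R - -5 = R + 5 = 5 + R$)
$35 + r{\left(-24,O{\left(5,-5 \right)} \right)} p{\left(5 \right)} = 35 + \left(5 - 24\right) 10 = 35 - 190 = -155$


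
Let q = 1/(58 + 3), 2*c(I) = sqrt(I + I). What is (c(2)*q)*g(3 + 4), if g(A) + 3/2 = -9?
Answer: -21/122 ≈ -0.17213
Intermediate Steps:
c(I) = sqrt(2)*sqrt(I)/2 (c(I) = sqrt(I + I)/2 = sqrt(2*I)/2 = (sqrt(2)*sqrt(I))/2 = sqrt(2)*sqrt(I)/2)
g(A) = -21/2 (g(A) = -3/2 - 9 = -21/2)
q = 1/61 ≈ 0.016393
(c(2)*q)*g(3 + 4) = ((sqrt(2)*sqrt(2)/2)*(1/61))*(-21/2) = (1*(1/61))*(-21/2) = (1/61)*(-21/2) = -21/122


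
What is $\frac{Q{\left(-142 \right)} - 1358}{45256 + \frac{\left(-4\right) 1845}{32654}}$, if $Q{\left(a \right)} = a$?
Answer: $- \frac{12245250}{369445511} \approx -0.033145$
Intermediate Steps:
$\frac{Q{\left(-142 \right)} - 1358}{45256 + \frac{\left(-4\right) 1845}{32654}} = \frac{-142 - 1358}{45256 + \frac{\left(-4\right) 1845}{32654}} = - \frac{1500}{45256 - \frac{3690}{16327}} = - \frac{1500}{\frac{738891022}{16327}} = \left(-1500\right) \frac{16327}{738891022} = - \frac{12245250}{369445511}$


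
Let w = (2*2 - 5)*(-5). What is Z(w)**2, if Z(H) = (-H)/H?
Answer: 1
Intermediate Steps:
w = 5 (w = (4 - 5)*(-5) = -1*(-5) = 5)
Z(H) = -1
Z(w)**2 = (-1)**2 = 1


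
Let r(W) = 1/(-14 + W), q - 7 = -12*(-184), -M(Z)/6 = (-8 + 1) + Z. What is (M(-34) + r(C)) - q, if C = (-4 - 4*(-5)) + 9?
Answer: -21658/11 ≈ -1968.9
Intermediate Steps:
M(Z) = 42 - 6*Z (M(Z) = -6*((-8 + 1) + Z) = -6*(-7 + Z) = 42 - 6*Z)
C = 25 (C = (-4 + 20) + 9 = 16 + 9 = 25)
q = 2215 (q = 7 - 12*(-184) = 7 + 2208 = 2215)
(M(-34) + r(C)) - q = ((42 - 6*(-34)) + 1/(-14 + 25)) - 1*2215 = ((42 + 204) + 1/11) - 2215 = (246 + 1/11) - 2215 = 2707/11 - 2215 = -21658/11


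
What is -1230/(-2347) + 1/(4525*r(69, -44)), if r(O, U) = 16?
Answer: 89054347/169922800 ≈ 0.52409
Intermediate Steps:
-1230/(-2347) + 1/(4525*r(69, -44)) = -1230/(-2347) + 1/(4525*16) = -1230*(-1/2347) + (1/4525)*(1/16) = 1230/2347 + 1/72400 = 89054347/169922800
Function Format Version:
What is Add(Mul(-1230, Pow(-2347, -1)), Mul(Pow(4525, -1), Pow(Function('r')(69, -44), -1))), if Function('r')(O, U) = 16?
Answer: Rational(89054347, 169922800) ≈ 0.52409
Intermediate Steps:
Add(Mul(-1230, Pow(-2347, -1)), Mul(Pow(4525, -1), Pow(Function('r')(69, -44), -1))) = Add(Mul(-1230, Pow(-2347, -1)), Mul(Pow(4525, -1), Pow(16, -1))) = Add(Mul(-1230, Rational(-1, 2347)), Mul(Rational(1, 4525), Rational(1, 16))) = Add(Rational(1230, 2347), Rational(1, 72400)) = Rational(89054347, 169922800)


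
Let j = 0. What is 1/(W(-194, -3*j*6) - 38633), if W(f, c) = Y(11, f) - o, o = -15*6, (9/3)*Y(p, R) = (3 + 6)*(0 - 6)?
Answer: -1/38561 ≈ -2.5933e-5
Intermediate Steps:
Y(p, R) = -18 (Y(p, R) = ((3 + 6)*(0 - 6))/3 = (9*(-6))/3 = (1/3)*(-54) = -18)
o = -90
W(f, c) = 72 (W(f, c) = -18 - 1*(-90) = -18 + 90 = 72)
1/(W(-194, -3*j*6) - 38633) = 1/(72 - 38633) = 1/(-38561) = -1/38561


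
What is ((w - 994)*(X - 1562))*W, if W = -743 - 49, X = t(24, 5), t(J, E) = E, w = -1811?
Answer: -3458968920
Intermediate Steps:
X = 5
W = -792
((w - 994)*(X - 1562))*W = ((-1811 - 994)*(5 - 1562))*(-792) = -2805*(-1557)*(-792) = 4367385*(-792) = -3458968920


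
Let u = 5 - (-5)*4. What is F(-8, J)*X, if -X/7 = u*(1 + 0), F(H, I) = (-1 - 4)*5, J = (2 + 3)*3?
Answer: 4375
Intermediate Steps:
J = 15 (J = 5*3 = 15)
u = 25 (u = 5 - 1*(-20) = 5 + 20 = 25)
F(H, I) = -25 (F(H, I) = -5*5 = -25)
X = -175 (X = -175*(1 + 0) = -175 ≈ -175.00)
F(-8, J)*X = -25*(-175) = 4375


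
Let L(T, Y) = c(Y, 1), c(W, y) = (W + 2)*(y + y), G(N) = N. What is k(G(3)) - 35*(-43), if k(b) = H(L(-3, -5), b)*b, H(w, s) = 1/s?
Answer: 1506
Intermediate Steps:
c(W, y) = 2*y*(2 + W) (c(W, y) = (2 + W)*(2*y) = 2*y*(2 + W))
L(T, Y) = 4 + 2*Y (L(T, Y) = 2*1*(2 + Y) = 4 + 2*Y)
k(b) = 1 (k(b) = b/b = 1)
k(G(3)) - 35*(-43) = 1 - 35*(-43) = 1 + 1505 = 1506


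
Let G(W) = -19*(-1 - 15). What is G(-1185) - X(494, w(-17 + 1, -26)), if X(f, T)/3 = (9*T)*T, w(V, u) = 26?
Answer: -17948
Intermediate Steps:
X(f, T) = 27*T² (X(f, T) = 3*((9*T)*T) = 3*(9*T²) = 27*T²)
G(W) = 304 (G(W) = -19*(-16) = 304)
G(-1185) - X(494, w(-17 + 1, -26)) = 304 - 27*26² = 304 - 27*676 = 304 - 1*18252 = 304 - 18252 = -17948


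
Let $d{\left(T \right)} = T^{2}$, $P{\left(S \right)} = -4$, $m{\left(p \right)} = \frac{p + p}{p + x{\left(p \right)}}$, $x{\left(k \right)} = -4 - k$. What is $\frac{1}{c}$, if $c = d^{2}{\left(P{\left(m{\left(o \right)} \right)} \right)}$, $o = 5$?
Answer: $\frac{1}{256} \approx 0.0039063$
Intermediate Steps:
$m{\left(p \right)} = - \frac{p}{2}$ ($m{\left(p \right)} = \frac{p + p}{p - \left(4 + p\right)} = \frac{2 p}{-4} = 2 p \left(- \frac{1}{4}\right) = - \frac{p}{2}$)
$c = 256$ ($c = \left(\left(-4\right)^{2}\right)^{2} = 16^{2} = 256$)
$\frac{1}{c} = \frac{1}{256}$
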